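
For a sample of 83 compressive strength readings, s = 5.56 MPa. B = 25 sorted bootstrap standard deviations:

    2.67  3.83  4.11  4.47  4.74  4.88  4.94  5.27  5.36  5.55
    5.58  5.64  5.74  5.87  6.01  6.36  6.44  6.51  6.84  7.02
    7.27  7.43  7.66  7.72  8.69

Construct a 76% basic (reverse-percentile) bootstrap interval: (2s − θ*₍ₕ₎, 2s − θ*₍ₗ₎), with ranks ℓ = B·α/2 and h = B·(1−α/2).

Percentile endpoints at ranks 3 and 22: θ*₍3₎ = 4.11, θ*₍22₎ = 7.43.
Basic interval reflects these around s:
  lower = 2 × 5.56 − 7.43 = 3.69
  upper = 2 × 5.56 − 4.11 = 7.01

(3.69, 7.01)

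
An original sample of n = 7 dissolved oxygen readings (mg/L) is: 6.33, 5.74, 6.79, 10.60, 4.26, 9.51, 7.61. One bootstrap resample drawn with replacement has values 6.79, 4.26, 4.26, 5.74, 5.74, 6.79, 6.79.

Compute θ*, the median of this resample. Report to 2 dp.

Sorted: 4.26, 4.26, 5.74, 5.74, 6.79, 6.79, 6.79
Median = middle value = 5.74

θ* = 5.74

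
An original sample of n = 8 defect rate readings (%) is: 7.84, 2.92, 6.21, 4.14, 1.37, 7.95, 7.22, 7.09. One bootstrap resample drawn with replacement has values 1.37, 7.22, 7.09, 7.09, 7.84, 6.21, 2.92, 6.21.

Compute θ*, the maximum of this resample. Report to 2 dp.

θ* = 7.84

Maximum = 7.84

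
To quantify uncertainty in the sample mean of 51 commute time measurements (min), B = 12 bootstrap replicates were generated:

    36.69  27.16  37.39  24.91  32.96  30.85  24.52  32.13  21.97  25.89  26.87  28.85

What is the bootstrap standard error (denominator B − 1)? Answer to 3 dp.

Bootstrap SE is the standard deviation of the 12 replicate means.
Mean of replicates: (36.69 + 27.16 + 37.39 + 24.91 + 32.96 + 30.85 + 24.52 + 32.13 + 21.97 + 25.89 + 26.87 + 28.85) / 12 = 350.1900 / 12 = 29.1825
Sum of squared deviations: (+7.5075)² + (−2.0225)² + (+8.2075)² + (−4.2725)² + (+3.7775)² + (+1.6675)² + (−4.6625)² + (+2.9475)² + (−7.2125)² + (−3.2925)² + (−2.3125)² + (−0.3325)² = 261.8660
Variance = 261.8660 / 11 = 23.8060
SE* = √23.8060

SE* = 4.879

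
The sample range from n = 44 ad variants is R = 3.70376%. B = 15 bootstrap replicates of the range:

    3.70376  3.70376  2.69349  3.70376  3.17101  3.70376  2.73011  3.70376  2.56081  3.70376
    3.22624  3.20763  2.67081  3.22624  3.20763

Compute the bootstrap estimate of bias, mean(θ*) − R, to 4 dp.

bias = −0.4427

mean(θ*) = (3.70376 + 3.70376 + 2.69349 + 3.70376 + 3.17101 + 3.70376 + 2.73011 + 3.70376 + 2.56081 + 3.70376 + 3.22624 + 3.20763 + 2.67081 + 3.22624 + 3.20763) / 15 = 3.26110
bias = 3.26110 − 3.70376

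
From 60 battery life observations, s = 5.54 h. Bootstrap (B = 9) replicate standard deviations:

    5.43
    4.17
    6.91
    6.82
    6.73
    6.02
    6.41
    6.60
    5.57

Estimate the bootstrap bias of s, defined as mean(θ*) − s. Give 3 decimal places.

bias = +0.533

mean(θ*) = (5.43 + 4.17 + 6.91 + 6.82 + 6.73 + 6.02 + 6.41 + 6.60 + 5.57) / 9 = 6.0733
bias = 6.0733 − 5.54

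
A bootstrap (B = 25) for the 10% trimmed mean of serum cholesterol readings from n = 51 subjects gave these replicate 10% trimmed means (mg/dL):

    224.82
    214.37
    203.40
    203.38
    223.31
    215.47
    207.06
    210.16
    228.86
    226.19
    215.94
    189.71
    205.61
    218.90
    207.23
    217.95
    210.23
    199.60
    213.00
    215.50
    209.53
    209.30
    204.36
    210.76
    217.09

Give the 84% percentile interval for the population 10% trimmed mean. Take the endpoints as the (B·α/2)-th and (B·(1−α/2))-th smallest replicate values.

Sorted replicates: 189.71, 199.60, 203.38, 203.40, 204.36, 205.61, 207.06, 207.23, 209.30, 209.53, 210.16, 210.23, 210.76, 213.00, 214.37, 215.47, 215.50, 215.94, 217.09, 217.95, 218.90, 223.31, 224.82, 226.19, 228.86
α = 0.16; lower rank = 25 × 0.080 = 2; upper rank = 25 × 0.920 = 23.
The 2nd smallest replicate is 199.60; the 23rd is 224.82.

(199.60, 224.82)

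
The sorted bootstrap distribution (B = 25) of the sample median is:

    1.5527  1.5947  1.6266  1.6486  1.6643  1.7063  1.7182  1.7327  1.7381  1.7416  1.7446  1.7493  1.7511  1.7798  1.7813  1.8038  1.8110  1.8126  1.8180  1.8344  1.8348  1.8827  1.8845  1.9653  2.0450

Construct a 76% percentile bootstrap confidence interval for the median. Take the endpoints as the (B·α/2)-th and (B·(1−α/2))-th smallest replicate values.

(1.6266, 1.8827)

α = 0.24; lower rank = 25 × 0.120 = 3; upper rank = 25 × 0.880 = 22.
The 3rd smallest replicate is 1.6266; the 22nd is 1.8827.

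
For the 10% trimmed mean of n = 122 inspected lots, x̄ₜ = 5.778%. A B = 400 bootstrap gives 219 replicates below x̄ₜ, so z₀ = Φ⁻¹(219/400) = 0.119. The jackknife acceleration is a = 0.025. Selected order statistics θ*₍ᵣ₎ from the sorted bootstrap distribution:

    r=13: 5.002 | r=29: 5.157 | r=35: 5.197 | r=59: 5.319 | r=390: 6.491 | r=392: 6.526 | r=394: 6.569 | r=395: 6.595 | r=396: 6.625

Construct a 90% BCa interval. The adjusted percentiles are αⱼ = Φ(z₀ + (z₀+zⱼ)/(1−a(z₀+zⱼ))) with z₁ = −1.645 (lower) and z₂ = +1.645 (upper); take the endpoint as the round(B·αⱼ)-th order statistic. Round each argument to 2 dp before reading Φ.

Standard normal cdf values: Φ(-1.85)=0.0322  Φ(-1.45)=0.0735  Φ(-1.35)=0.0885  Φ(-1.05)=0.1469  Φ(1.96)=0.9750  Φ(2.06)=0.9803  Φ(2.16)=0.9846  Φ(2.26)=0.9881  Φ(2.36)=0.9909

(5.197, 6.491)

Lower: z₀ + z₁ = 0.119 + (-1.645) = -1.526; 1 − a(z₀+z₁) = 1 − (0.025)(-1.526) = 1.0381; argument = 0.119 + (-1.526)/1.0381 = -1.3509 → -1.35.
α₁ = Φ(-1.35) = 0.0885; rank = round(400 × 0.0885) = 35; θ*₍35₎ = 5.197.
Upper: z₀ + z₂ = 1.764; 1 − a(z₀+z₂) = 0.9559; argument = 1.9644 → 1.96; α₂ = 0.9750; rank = 390; θ*₍390₎ = 6.491.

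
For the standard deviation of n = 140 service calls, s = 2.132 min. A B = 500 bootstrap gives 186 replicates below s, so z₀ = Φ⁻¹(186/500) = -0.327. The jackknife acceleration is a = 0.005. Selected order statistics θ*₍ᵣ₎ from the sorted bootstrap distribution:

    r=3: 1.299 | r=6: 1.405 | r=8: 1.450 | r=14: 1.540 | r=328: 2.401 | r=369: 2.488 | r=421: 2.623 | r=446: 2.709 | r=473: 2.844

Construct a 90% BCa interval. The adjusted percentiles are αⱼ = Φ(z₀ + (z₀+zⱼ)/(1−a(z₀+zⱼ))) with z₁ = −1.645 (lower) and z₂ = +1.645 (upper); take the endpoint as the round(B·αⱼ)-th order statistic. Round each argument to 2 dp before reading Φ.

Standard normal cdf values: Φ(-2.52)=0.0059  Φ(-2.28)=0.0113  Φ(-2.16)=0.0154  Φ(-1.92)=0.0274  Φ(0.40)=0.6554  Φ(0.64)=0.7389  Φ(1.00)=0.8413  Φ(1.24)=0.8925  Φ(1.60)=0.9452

(1.405, 2.623)

Lower: z₀ + z₁ = -0.327 + (-1.645) = -1.972; 1 − a(z₀+z₁) = 1 − (0.005)(-1.972) = 1.0099; argument = -0.327 + (-1.972)/1.0099 = -2.2797 → -2.28.
α₁ = Φ(-2.28) = 0.0113; rank = round(500 × 0.0113) = 6; θ*₍6₎ = 1.405.
Upper: z₀ + z₂ = 1.318; 1 − a(z₀+z₂) = 0.9934; argument = 0.9997 → 1.00; α₂ = 0.8413; rank = 421; θ*₍421₎ = 2.623.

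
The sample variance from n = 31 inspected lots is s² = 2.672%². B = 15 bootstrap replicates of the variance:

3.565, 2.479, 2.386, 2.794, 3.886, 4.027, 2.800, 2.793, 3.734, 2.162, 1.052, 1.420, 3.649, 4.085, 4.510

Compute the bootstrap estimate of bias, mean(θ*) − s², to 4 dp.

mean(θ*) = (3.565 + 2.479 + 2.386 + 2.794 + 3.886 + 4.027 + 2.800 + 2.793 + 3.734 + 2.162 + 1.052 + 1.420 + 3.649 + 4.085 + 4.510) / 15 = 3.02280
bias = 3.02280 − 2.672

bias = +0.3508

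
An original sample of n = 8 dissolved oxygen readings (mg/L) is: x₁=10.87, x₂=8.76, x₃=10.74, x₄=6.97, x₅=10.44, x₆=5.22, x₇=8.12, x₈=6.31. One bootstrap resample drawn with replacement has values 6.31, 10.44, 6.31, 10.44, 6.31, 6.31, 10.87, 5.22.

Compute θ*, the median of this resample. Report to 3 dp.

Sorted: 5.22, 6.31, 6.31, 6.31, 6.31, 10.44, 10.44, 10.87
Median = average of the two middle values = 6.310

θ* = 6.310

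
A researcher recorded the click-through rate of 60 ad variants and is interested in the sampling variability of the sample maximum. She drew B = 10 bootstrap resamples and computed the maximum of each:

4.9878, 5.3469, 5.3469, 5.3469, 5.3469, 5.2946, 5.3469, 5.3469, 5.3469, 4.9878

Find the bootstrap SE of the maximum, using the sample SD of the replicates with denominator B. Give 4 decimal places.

SE* = 0.1419

Bootstrap SE is the standard deviation of the 10 replicate maximums.
Mean of replicates: (4.9878 + 5.3469 + 5.3469 + 5.3469 + 5.3469 + 5.2946 + 5.3469 + 5.3469 + 5.3469 + 4.9878) / 10 = 52.69850 / 10 = 5.26985
Sum of squared deviations: (−0.28205)² + (+0.07705)² + (+0.07705)² + (+0.07705)² + (+0.07705)² + (+0.02475)² + (+0.07705)² + (+0.07705)² + (+0.07705)² + (−0.28205)² = 0.20127
Variance = 0.20127 / 10 = 0.02013
SE* = √0.02013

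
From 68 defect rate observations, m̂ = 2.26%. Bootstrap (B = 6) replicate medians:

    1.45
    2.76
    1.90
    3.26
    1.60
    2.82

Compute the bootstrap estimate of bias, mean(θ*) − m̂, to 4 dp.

mean(θ*) = (1.45 + 2.76 + 1.90 + 3.26 + 1.60 + 2.82) / 6 = 2.29833
bias = 2.29833 − 2.26

bias = +0.0383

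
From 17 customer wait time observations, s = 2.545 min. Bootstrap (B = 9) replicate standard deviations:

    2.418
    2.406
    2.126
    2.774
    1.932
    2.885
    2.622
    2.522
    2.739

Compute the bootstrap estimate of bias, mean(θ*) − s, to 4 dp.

mean(θ*) = (2.418 + 2.406 + 2.126 + 2.774 + 1.932 + 2.885 + 2.622 + 2.522 + 2.739) / 9 = 2.49156
bias = 2.49156 − 2.545

bias = −0.0534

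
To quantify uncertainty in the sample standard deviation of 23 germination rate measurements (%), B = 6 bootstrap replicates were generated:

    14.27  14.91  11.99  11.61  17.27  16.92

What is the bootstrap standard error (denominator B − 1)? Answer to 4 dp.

SE* = 2.3834

Bootstrap SE is the standard deviation of the 6 replicate standard deviations.
Mean of replicates: (14.27 + 14.91 + 11.99 + 11.61 + 17.27 + 16.92) / 6 = 86.97000 / 6 = 14.49500
Sum of squared deviations: (−0.22500)² + (+0.41500)² + (−2.50500)² + (−2.88500)² + (+2.77500)² + (+2.42500)² = 28.40235
Variance = 28.40235 / 5 = 5.68047
SE* = √5.68047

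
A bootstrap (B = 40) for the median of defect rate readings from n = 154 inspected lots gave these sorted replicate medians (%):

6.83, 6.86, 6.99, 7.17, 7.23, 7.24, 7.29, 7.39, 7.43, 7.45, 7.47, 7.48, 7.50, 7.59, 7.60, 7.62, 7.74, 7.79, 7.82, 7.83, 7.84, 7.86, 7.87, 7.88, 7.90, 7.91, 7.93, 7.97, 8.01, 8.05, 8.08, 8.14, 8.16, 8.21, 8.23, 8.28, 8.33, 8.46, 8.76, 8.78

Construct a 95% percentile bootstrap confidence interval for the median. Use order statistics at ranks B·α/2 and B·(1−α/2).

(6.83, 8.76)

α = 0.05; lower rank = 40 × 0.025 = 1; upper rank = 40 × 0.975 = 39.
The 1st smallest replicate is 6.83; the 39th is 8.76.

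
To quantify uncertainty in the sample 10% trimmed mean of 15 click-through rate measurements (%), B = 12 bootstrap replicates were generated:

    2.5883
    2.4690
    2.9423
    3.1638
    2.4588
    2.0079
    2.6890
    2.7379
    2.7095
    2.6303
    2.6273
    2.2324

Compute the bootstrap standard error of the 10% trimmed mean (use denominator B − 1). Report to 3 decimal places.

Bootstrap SE is the standard deviation of the 12 replicate 10% trimmed means.
Mean of replicates: (2.5883 + 2.4690 + 2.9423 + 3.1638 + 2.4588 + 2.0079 + 2.6890 + 2.7379 + 2.7095 + 2.6303 + 2.6273 + 2.2324) / 12 = 31.25650 / 12 = 2.60471
Sum of squared deviations: (−0.01641)² + (−0.13571)² + (+0.33759)² + (+0.55909)² + (−0.14591)² + (−0.59681)² + (+0.08429)² + (+0.13319)² + (+0.10479)² + (+0.02559)² + (+0.02259)² + (−0.37231)² = 0.99831
Variance = 0.99831 / 11 = 0.09076
SE* = √0.09076

SE* = 0.301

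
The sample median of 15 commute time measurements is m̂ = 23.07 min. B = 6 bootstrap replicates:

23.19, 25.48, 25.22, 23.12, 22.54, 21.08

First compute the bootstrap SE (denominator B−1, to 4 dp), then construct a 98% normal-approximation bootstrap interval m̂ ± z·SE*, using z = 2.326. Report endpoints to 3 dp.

(19.195, 26.945)

Mean of replicates = 23.4383; sum of squared deviations = 13.8745; SE* = √(13.8745/5) = 1.6658
Margin = 2.326 × 1.6658 = 3.8747
Interval: 23.07 ± 3.8747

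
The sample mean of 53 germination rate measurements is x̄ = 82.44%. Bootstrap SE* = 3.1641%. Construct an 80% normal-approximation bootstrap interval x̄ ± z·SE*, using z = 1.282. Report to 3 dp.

(78.384, 86.496)

Margin = 1.282 × 3.1641 = 4.0564
Interval: 82.44 ± 4.0564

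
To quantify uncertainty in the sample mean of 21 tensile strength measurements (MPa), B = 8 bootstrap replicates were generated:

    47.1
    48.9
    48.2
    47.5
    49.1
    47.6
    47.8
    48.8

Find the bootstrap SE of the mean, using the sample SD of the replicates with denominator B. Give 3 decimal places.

SE* = 0.692

Bootstrap SE is the standard deviation of the 8 replicate means.
Mean of replicates: (47.1 + 48.9 + 48.2 + 47.5 + 49.1 + 47.6 + 47.8 + 48.8) / 8 = 385.0000 / 8 = 48.1250
Sum of squared deviations: (−1.0250)² + (+0.7750)² + (+0.0750)² + (−0.6250)² + (+0.9750)² + (−0.5250)² + (−0.3250)² + (+0.6750)² = 3.8350
Variance = 3.8350 / 8 = 0.4794
SE* = √0.4794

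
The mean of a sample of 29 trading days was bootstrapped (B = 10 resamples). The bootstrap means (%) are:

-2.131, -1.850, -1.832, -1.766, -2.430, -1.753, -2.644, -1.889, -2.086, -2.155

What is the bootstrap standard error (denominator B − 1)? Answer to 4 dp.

SE* = 0.2978

Bootstrap SE is the standard deviation of the 10 replicate means.
Mean of replicates: ((-2.131) + (-1.850) + (-1.832) + (-1.766) + (-2.430) + (-1.753) + (-2.644) + (-1.889) + (-2.086) + (-2.155)) / 10 = -20.53600 / 10 = -2.05360
Sum of squared deviations: (−0.07740)² + (+0.20360)² + (+0.22160)² + (+0.28760)² + (−0.37640)² + (+0.30060)² + (−0.59040)² + (+0.16460)² + (−0.03240)² + (−0.10140)² = 0.79830
Variance = 0.79830 / 9 = 0.08870
SE* = √0.08870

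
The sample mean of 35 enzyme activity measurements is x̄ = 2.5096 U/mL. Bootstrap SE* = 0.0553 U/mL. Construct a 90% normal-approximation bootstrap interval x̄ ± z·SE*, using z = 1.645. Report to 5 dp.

Margin = 1.645 × 0.0553 = 0.090969
Interval: 2.5096 ± 0.090969

(2.41863, 2.60057)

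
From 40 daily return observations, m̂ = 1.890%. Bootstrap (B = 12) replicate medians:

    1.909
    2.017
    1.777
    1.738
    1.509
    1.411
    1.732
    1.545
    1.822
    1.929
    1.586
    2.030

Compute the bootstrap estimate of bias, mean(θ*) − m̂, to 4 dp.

mean(θ*) = (1.909 + 2.017 + 1.777 + 1.738 + 1.509 + 1.411 + 1.732 + 1.545 + 1.822 + 1.929 + 1.586 + 2.030) / 12 = 1.75042
bias = 1.75042 − 1.890

bias = −0.1396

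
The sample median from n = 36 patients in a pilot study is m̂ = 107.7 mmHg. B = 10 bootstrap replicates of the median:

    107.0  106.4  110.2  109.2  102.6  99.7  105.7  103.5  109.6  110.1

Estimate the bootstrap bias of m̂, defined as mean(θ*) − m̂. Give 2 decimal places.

bias = −1.30

mean(θ*) = (107.0 + 106.4 + 110.2 + 109.2 + 102.6 + 99.7 + 105.7 + 103.5 + 109.6 + 110.1) / 10 = 106.400
bias = 106.400 − 107.7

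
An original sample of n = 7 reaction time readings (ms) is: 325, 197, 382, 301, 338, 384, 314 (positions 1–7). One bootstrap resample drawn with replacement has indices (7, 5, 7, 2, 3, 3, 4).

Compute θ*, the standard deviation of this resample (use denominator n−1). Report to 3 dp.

θ* = 62.654

Resample values: 314, 338, 314, 197, 382, 382, 301.
Mean = 318.2857; sum of squared deviations = 23553.4286
s² = 23553.4286 / 6 = 3925.5714
s = √3925.5714 = 62.654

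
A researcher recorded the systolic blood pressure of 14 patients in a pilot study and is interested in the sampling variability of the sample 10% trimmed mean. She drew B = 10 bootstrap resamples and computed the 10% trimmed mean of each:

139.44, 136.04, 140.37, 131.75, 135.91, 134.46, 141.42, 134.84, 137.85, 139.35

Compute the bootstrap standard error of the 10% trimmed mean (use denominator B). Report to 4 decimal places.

SE* = 2.8927

Bootstrap SE is the standard deviation of the 10 replicate 10% trimmed means.
Mean of replicates: (139.44 + 136.04 + 140.37 + 131.75 + 135.91 + 134.46 + 141.42 + 134.84 + 137.85 + 139.35) / 10 = 1371.43000 / 10 = 137.14300
Sum of squared deviations: (+2.29700)² + (−1.10300)² + (+3.22700)² + (−5.39300)² + (−1.23300)² + (−2.68300)² + (+4.27700)² + (−2.30300)² + (+0.70700)² + (+2.20700)² = 83.67681
Variance = 83.67681 / 10 = 8.36768
SE* = √8.36768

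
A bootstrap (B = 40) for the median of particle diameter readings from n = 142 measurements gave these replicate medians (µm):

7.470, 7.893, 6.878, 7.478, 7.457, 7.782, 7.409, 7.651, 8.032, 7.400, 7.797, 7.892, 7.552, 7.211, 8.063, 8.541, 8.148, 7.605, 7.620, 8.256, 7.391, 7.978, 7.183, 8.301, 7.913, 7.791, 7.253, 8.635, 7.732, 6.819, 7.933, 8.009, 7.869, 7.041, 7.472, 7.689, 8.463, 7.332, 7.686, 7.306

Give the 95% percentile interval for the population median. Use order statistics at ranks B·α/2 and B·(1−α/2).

(6.819, 8.541)

Sorted replicates: 6.819, 6.878, 7.041, 7.183, 7.211, 7.253, 7.306, 7.332, 7.391, 7.400, 7.409, 7.457, 7.470, 7.472, 7.478, 7.552, 7.605, 7.620, 7.651, 7.686, 7.689, 7.732, 7.782, 7.791, 7.797, 7.869, 7.892, 7.893, 7.913, 7.933, 7.978, 8.009, 8.032, 8.063, 8.148, 8.256, 8.301, 8.463, 8.541, 8.635
α = 0.05; lower rank = 40 × 0.025 = 1; upper rank = 40 × 0.975 = 39.
The 1st smallest replicate is 6.819; the 39th is 8.541.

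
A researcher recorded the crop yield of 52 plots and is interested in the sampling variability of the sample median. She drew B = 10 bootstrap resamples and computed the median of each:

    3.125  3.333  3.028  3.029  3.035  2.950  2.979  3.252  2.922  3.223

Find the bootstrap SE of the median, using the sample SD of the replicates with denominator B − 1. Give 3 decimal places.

SE* = 0.139

Bootstrap SE is the standard deviation of the 10 replicate medians.
Mean of replicates: (3.125 + 3.333 + 3.028 + 3.029 + 3.035 + 2.950 + 2.979 + 3.252 + 2.922 + 3.223) / 10 = 30.8760 / 10 = 3.0876
Sum of squared deviations: (+0.0374)² + (+0.2454)² + (−0.0596)² + (−0.0586)² + (−0.0526)² + (−0.1376)² + (−0.1086)² + (+0.1644)² + (−0.1656)² + (+0.1354)² = 0.1749
Variance = 0.1749 / 9 = 0.0194
SE* = √0.0194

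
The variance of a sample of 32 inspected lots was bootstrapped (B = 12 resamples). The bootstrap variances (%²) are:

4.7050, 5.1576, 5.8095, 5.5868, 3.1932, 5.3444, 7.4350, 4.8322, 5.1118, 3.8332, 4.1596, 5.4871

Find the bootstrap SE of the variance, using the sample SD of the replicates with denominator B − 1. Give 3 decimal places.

Bootstrap SE is the standard deviation of the 12 replicate variances.
Mean of replicates: (4.7050 + 5.1576 + 5.8095 + 5.5868 + 3.1932 + 5.3444 + 7.4350 + 4.8322 + 5.1118 + 3.8332 + 4.1596 + 5.4871) / 12 = 60.65540 / 12 = 5.05462
Sum of squared deviations: (−0.34962)² + (+0.10298)² + (+0.75488)² + (+0.53218)² + (−1.86142)² + (+0.28978)² + (+2.38038)² + (−0.22242)² + (+0.05718)² + (−1.22142)² + (−0.89502)² + (+0.43248)² = 12.73367
Variance = 12.73367 / 11 = 1.15761
SE* = √1.15761

SE* = 1.076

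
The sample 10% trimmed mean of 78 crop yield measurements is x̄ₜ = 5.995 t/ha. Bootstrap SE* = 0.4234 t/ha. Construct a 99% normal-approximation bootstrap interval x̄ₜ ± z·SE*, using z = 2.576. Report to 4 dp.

Margin = 2.576 × 0.4234 = 1.09068
Interval: 5.995 ± 1.09068

(4.9043, 7.0857)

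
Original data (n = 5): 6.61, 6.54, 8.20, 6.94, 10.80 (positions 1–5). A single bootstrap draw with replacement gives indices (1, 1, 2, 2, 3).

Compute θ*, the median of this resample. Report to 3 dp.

θ* = 6.610

Resample values: 6.61, 6.61, 6.54, 6.54, 8.20.
Sorted: 6.54, 6.54, 6.61, 6.61, 8.20
Median = middle value = 6.610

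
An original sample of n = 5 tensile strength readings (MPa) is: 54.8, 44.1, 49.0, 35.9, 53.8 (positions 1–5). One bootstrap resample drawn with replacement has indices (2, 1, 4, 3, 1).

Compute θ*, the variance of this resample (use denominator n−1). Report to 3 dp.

Resample values: 44.1, 54.8, 35.9, 49.0, 54.8.
Mean = 47.7200; sum of squared deviations = 254.7080
s² = 254.7080 / 4 = 63.6770

θ* = 63.677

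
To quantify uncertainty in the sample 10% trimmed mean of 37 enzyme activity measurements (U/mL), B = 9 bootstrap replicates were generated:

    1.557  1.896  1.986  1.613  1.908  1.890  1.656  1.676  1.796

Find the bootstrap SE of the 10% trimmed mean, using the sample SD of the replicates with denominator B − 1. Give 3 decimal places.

SE* = 0.153

Bootstrap SE is the standard deviation of the 9 replicate 10% trimmed means.
Mean of replicates: (1.557 + 1.896 + 1.986 + 1.613 + 1.908 + 1.890 + 1.656 + 1.676 + 1.796) / 9 = 15.9780 / 9 = 1.7753
Sum of squared deviations: (−0.2183)² + (+0.1207)² + (+0.2107)² + (−0.1623)² + (+0.1327)² + (+0.1147)² + (−0.1193)² + (−0.0993)² + (+0.0207)² = 0.1882
Variance = 0.1882 / 8 = 0.0235
SE* = √0.0235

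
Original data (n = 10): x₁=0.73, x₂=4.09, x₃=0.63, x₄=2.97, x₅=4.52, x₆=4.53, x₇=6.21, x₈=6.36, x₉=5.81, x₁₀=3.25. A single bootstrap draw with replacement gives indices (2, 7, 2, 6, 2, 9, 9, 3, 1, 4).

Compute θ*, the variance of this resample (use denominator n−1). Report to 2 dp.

θ* = 3.86

Resample values: 4.09, 6.21, 4.09, 4.53, 4.09, 5.81, 5.81, 0.63, 0.73, 2.97.
Mean = 3.8960; sum of squared deviations = 34.7440
s² = 34.7440 / 9 = 3.8604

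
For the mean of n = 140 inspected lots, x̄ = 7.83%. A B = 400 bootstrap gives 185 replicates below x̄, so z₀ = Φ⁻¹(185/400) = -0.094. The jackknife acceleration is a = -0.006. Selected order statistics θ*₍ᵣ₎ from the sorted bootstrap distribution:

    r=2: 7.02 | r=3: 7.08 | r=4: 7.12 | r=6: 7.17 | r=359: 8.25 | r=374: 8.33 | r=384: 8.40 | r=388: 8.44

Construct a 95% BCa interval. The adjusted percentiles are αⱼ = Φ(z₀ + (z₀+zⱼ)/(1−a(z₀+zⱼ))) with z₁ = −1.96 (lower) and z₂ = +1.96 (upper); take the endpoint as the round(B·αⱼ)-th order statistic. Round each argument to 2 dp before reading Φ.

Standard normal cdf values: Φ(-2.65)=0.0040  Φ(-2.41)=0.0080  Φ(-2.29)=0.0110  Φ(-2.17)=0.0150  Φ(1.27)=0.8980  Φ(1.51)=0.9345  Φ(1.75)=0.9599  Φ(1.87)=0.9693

(7.17, 8.40)

Lower: z₀ + z₁ = -0.094 + (-1.960) = -2.054; 1 − a(z₀+z₁) = 1 − (-0.006)(-2.054) = 0.9877; argument = -0.094 + (-2.054)/0.9877 = -2.1736 → -2.17.
α₁ = Φ(-2.17) = 0.0150; rank = round(400 × 0.0150) = 6; θ*₍6₎ = 7.17.
Upper: z₀ + z₂ = 1.866; 1 − a(z₀+z₂) = 1.0112; argument = 1.7513 → 1.75; α₂ = 0.9599; rank = 384; θ*₍384₎ = 8.40.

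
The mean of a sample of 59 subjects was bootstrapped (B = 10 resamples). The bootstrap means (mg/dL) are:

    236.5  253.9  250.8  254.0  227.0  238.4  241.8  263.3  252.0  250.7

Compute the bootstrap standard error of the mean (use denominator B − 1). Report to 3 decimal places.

SE* = 10.679

Bootstrap SE is the standard deviation of the 10 replicate means.
Mean of replicates: (236.5 + 253.9 + 250.8 + 254.0 + 227.0 + 238.4 + 241.8 + 263.3 + 252.0 + 250.7) / 10 = 2468.4000 / 10 = 246.8400
Sum of squared deviations: (−10.3400)² + (+7.0600)² + (+3.9600)² + (+7.1600)² + (−19.8400)² + (−8.4400)² + (−5.0400)² + (+16.4600)² + (+5.1600)² + (+3.8600)² = 1026.4240
Variance = 1026.4240 / 9 = 114.0471
SE* = √114.0471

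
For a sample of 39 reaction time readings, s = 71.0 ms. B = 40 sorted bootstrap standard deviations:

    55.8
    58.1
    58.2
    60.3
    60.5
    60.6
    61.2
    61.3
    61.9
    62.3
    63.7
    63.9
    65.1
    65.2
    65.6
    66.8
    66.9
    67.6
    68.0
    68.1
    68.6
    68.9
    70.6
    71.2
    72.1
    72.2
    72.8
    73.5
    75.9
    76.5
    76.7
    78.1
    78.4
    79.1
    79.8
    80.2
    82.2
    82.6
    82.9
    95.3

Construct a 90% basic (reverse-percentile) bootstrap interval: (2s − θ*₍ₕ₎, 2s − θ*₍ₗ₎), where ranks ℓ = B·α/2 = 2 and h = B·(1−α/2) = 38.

Percentile endpoints at ranks 2 and 38: θ*₍2₎ = 58.1, θ*₍38₎ = 82.6.
Basic interval reflects these around s:
  lower = 2 × 71.0 − 82.6 = 59.4
  upper = 2 × 71.0 − 58.1 = 83.9

(59.4, 83.9)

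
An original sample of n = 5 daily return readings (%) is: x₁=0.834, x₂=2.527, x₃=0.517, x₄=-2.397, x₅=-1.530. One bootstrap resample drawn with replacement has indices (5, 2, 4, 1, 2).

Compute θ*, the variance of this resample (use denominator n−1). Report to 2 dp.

Resample values: -1.530, 2.527, -2.397, 0.834, 2.527.
Mean = 0.3922; sum of squared deviations = 20.7844
s² = 20.7844 / 4 = 5.1961

θ* = 5.20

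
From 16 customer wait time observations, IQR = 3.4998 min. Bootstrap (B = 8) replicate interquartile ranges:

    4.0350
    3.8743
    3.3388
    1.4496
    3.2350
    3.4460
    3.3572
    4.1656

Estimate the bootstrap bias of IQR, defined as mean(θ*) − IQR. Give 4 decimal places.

mean(θ*) = (4.0350 + 3.8743 + 3.3388 + 1.4496 + 3.2350 + 3.4460 + 3.3572 + 4.1656) / 8 = 3.36269
bias = 3.36269 − 3.4998

bias = −0.1371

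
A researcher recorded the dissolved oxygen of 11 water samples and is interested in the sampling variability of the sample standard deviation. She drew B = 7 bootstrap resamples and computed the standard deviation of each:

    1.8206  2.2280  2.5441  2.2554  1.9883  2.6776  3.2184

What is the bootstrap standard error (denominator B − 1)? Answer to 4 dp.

SE* = 0.4695

Bootstrap SE is the standard deviation of the 7 replicate standard deviations.
Mean of replicates: (1.8206 + 2.2280 + 2.5441 + 2.2554 + 1.9883 + 2.6776 + 3.2184) / 7 = 16.73240 / 7 = 2.39034
Sum of squared deviations: (−0.56974)² + (−0.16234)² + (+0.15376)² + (−0.13494)² + (−0.40204)² + (+0.28726)² + (+0.82806)² = 1.32265
Variance = 1.32265 / 6 = 0.22044
SE* = √0.22044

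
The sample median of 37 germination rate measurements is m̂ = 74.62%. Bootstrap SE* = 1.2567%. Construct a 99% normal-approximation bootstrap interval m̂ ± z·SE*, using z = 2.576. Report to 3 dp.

Margin = 2.576 × 1.2567 = 3.2373
Interval: 74.62 ± 3.2373

(71.383, 77.857)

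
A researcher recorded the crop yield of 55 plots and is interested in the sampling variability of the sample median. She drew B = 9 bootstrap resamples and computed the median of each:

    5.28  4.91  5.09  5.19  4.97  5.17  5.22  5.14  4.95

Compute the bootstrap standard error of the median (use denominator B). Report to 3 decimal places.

Bootstrap SE is the standard deviation of the 9 replicate medians.
Mean of replicates: (5.28 + 4.91 + 5.09 + 5.19 + 4.97 + 5.17 + 5.22 + 5.14 + 4.95) / 9 = 45.9200 / 9 = 5.1022
Sum of squared deviations: (+0.1778)² + (−0.1922)² + (−0.0122)² + (+0.0878)² + (−0.1322)² + (+0.0678)² + (+0.1178)² + (+0.0378)² + (−0.1522)² = 0.1370
Variance = 0.1370 / 9 = 0.0152
SE* = √0.0152

SE* = 0.123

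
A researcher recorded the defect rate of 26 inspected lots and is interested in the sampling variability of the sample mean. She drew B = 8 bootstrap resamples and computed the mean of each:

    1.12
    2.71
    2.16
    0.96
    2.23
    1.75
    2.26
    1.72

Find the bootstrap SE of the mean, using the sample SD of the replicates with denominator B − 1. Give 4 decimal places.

Bootstrap SE is the standard deviation of the 8 replicate means.
Mean of replicates: (1.12 + 2.71 + 2.16 + 0.96 + 2.23 + 1.75 + 2.26 + 1.72) / 8 = 14.91000 / 8 = 1.86375
Sum of squared deviations: (−0.74375)² + (+0.84625)² + (+0.29625)² + (−0.90375)² + (+0.36625)² + (−0.11375)² + (+0.39625)² + (−0.14375)² = 2.49859
Variance = 2.49859 / 7 = 0.35694
SE* = √0.35694

SE* = 0.5974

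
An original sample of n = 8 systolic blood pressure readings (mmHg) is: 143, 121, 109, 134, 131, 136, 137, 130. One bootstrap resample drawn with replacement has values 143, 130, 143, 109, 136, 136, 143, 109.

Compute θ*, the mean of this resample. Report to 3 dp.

Mean = (143 + 130 + 143 + 109 + 136 + 136 + 143 + 109) / 8 = 1049.0 / 8 = 131.125

θ* = 131.125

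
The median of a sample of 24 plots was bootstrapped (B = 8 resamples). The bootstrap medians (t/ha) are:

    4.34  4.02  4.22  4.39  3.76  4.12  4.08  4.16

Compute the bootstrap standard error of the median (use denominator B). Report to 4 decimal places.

Bootstrap SE is the standard deviation of the 8 replicate medians.
Mean of replicates: (4.34 + 4.02 + 4.22 + 4.39 + 3.76 + 4.12 + 4.08 + 4.16) / 8 = 33.09000 / 8 = 4.13625
Sum of squared deviations: (+0.20375)² + (−0.11625)² + (+0.08375)² + (+0.25375)² + (−0.37625)² + (−0.01625)² + (−0.05625)² + (+0.02375)² = 0.27199
Variance = 0.27199 / 8 = 0.03400
SE* = √0.03400

SE* = 0.1844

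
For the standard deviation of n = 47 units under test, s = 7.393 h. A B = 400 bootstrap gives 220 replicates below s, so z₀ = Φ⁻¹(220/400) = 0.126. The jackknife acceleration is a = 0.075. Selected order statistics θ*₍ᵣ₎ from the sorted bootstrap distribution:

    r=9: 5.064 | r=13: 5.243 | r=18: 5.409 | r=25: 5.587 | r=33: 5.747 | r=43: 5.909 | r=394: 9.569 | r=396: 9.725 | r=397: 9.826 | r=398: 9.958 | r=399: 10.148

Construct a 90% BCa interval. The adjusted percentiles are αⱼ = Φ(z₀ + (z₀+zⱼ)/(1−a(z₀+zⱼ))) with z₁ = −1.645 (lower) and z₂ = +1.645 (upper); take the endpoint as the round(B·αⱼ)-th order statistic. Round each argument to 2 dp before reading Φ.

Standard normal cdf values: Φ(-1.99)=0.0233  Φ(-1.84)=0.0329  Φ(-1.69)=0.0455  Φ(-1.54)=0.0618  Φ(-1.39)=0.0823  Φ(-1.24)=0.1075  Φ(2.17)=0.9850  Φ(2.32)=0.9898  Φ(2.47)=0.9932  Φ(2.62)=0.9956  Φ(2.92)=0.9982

(5.909, 9.569)

Lower: z₀ + z₁ = 0.126 + (-1.645) = -1.519; 1 − a(z₀+z₁) = 1 − (0.075)(-1.519) = 1.1139; argument = 0.126 + (-1.519)/1.1139 = -1.2376 → -1.24.
α₁ = Φ(-1.24) = 0.1075; rank = round(400 × 0.1075) = 43; θ*₍43₎ = 5.909.
Upper: z₀ + z₂ = 1.771; 1 − a(z₀+z₂) = 0.8672; argument = 2.1683 → 2.17; α₂ = 0.9850; rank = 394; θ*₍394₎ = 9.569.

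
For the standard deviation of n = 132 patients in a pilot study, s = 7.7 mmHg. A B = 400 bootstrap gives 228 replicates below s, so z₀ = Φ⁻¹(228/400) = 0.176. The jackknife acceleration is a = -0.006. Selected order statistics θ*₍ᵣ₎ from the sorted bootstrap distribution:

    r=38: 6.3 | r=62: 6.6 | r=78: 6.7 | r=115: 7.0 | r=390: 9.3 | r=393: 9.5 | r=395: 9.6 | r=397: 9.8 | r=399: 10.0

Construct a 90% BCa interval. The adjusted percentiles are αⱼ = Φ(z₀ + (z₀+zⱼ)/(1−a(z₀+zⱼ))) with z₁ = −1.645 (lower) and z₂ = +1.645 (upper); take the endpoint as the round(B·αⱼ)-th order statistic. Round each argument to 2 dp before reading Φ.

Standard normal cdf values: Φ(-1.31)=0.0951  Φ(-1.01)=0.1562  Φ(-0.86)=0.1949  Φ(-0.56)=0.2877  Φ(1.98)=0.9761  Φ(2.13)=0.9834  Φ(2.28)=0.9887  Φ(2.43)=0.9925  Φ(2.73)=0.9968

Lower: z₀ + z₁ = 0.176 + (-1.645) = -1.469; 1 − a(z₀+z₁) = 1 − (-0.006)(-1.469) = 0.9912; argument = 0.176 + (-1.469)/0.9912 = -1.3061 → -1.31.
α₁ = Φ(-1.31) = 0.0951; rank = round(400 × 0.0951) = 38; θ*₍38₎ = 6.3.
Upper: z₀ + z₂ = 1.821; 1 − a(z₀+z₂) = 1.0109; argument = 1.9773 → 1.98; α₂ = 0.9761; rank = 390; θ*₍390₎ = 9.3.

(6.3, 9.3)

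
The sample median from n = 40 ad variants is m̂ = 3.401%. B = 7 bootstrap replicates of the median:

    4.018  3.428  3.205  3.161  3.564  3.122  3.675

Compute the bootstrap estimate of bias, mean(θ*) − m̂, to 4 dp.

mean(θ*) = (4.018 + 3.428 + 3.205 + 3.161 + 3.564 + 3.122 + 3.675) / 7 = 3.45329
bias = 3.45329 − 3.401

bias = +0.0523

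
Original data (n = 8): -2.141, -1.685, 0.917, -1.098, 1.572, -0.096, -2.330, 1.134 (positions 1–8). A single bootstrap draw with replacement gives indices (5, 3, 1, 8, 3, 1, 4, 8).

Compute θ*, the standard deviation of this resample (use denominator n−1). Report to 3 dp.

Resample values: 1.572, 0.917, -2.141, 1.134, 0.917, -2.141, -1.098, 1.134.
Mean = 0.0367; sum of squared deviations = 17.0874
s² = 17.0874 / 7 = 2.4411
s = √2.4411 = 1.562

θ* = 1.562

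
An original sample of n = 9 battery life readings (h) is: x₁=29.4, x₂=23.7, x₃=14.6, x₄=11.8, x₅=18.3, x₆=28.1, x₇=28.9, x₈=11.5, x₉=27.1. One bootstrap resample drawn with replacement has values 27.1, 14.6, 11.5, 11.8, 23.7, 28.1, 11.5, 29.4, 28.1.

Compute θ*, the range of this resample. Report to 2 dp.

θ* = 17.90

Range = 29.4 − 11.5 = 17.90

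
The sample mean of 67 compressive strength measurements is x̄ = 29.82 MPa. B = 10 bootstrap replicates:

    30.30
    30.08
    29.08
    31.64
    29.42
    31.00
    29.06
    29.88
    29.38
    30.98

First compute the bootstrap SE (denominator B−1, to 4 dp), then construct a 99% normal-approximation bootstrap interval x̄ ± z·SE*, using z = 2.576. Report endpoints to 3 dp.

Mean of replicates = 30.0820; sum of squared deviations = 7.1444; SE* = √(7.1444/9) = 0.8910
Margin = 2.576 × 0.8910 = 2.2952
Interval: 29.82 ± 2.2952

(27.525, 32.115)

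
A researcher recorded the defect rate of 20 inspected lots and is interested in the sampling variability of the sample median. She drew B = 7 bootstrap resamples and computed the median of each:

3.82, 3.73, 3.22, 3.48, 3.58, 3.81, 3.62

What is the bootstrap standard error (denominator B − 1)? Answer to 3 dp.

SE* = 0.212

Bootstrap SE is the standard deviation of the 7 replicate medians.
Mean of replicates: (3.82 + 3.73 + 3.22 + 3.48 + 3.58 + 3.81 + 3.62) / 7 = 25.26000 / 7 = 3.60857
Sum of squared deviations: (+0.21143)² + (+0.12143)² + (−0.38857)² + (−0.12857)² + (−0.02857)² + (+0.20143)² + (+0.01143)² = 0.26849
Variance = 0.26849 / 6 = 0.04475
SE* = √0.04475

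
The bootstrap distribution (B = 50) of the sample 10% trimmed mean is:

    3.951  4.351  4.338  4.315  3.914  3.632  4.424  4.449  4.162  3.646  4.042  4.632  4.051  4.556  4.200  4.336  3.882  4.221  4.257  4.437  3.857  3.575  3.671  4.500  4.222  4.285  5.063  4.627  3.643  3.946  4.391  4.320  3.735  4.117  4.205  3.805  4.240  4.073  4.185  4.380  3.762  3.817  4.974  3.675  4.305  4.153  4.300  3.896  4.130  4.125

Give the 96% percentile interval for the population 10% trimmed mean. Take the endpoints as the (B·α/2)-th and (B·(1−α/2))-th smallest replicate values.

Sorted replicates: 3.575, 3.632, 3.643, 3.646, 3.671, 3.675, 3.735, 3.762, 3.805, 3.817, 3.857, 3.882, 3.896, 3.914, 3.946, 3.951, 4.042, 4.051, 4.073, 4.117, 4.125, 4.130, 4.153, 4.162, 4.185, 4.200, 4.205, 4.221, 4.222, 4.240, 4.257, 4.285, 4.300, 4.305, 4.315, 4.320, 4.336, 4.338, 4.351, 4.380, 4.391, 4.424, 4.437, 4.449, 4.500, 4.556, 4.627, 4.632, 4.974, 5.063
α = 0.04; lower rank = 50 × 0.020 = 1; upper rank = 50 × 0.980 = 49.
The 1st smallest replicate is 3.575; the 49th is 4.974.

(3.575, 4.974)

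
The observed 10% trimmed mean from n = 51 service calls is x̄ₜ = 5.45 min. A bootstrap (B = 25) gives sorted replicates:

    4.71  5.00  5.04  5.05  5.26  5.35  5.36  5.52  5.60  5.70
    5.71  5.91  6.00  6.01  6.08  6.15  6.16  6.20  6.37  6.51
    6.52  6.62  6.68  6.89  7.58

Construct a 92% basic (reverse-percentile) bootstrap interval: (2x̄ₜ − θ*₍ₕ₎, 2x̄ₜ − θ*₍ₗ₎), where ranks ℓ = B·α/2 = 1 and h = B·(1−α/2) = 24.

(4.01, 6.19)

Percentile endpoints at ranks 1 and 24: θ*₍1₎ = 4.71, θ*₍24₎ = 6.89.
Basic interval reflects these around x̄ₜ:
  lower = 2 × 5.45 − 6.89 = 4.01
  upper = 2 × 5.45 − 4.71 = 6.19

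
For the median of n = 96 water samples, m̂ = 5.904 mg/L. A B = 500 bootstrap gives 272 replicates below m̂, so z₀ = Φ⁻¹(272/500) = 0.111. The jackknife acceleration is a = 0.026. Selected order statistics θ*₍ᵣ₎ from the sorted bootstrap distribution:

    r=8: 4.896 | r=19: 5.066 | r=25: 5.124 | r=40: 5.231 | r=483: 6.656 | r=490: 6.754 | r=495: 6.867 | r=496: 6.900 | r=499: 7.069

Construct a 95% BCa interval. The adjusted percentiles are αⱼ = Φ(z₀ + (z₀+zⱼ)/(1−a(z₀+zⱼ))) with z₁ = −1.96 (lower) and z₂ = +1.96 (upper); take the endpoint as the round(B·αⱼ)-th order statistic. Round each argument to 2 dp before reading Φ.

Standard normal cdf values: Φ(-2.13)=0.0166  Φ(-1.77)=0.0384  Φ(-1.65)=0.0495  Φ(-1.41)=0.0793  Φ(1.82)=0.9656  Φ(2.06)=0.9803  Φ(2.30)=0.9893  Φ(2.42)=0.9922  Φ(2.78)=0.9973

(5.124, 6.867)

Lower: z₀ + z₁ = 0.111 + (-1.960) = -1.849; 1 − a(z₀+z₁) = 1 − (0.026)(-1.849) = 1.0481; argument = 0.111 + (-1.849)/1.0481 = -1.6532 → -1.65.
α₁ = Φ(-1.65) = 0.0495; rank = round(500 × 0.0495) = 25; θ*₍25₎ = 5.124.
Upper: z₀ + z₂ = 2.071; 1 − a(z₀+z₂) = 0.9462; argument = 2.2999 → 2.30; α₂ = 0.9893; rank = 495; θ*₍495₎ = 6.867.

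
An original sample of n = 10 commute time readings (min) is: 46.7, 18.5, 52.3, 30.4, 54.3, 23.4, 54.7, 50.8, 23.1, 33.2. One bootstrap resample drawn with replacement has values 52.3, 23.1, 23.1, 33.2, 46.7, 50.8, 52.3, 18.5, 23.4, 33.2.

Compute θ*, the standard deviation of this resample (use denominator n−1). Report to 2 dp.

Mean = 35.6600; sum of squared deviations = 1677.2640
s² = 1677.2640 / 9 = 186.3627
s = √186.3627 = 13.65

θ* = 13.65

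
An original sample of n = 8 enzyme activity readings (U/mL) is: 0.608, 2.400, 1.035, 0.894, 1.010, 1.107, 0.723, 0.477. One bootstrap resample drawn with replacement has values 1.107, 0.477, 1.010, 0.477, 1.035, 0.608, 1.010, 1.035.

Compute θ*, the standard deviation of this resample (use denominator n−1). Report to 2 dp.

Mean = 0.8449; sum of squared deviations = 0.5223
s² = 0.5223 / 7 = 0.0746
s = √0.0746 = 0.27

θ* = 0.27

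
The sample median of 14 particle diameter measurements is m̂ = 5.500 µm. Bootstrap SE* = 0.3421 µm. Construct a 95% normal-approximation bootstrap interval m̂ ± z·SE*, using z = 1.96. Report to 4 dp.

Margin = 1.96 × 0.3421 = 0.67052
Interval: 5.500 ± 0.67052

(4.8295, 6.1705)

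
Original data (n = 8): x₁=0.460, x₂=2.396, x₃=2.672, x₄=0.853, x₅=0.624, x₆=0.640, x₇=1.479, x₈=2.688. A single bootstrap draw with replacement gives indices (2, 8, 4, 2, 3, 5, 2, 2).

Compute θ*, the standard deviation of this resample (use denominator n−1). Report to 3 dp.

Resample values: 2.396, 2.688, 0.853, 2.396, 2.672, 0.624, 2.396, 2.396.
Mean = 2.0526; sum of squared deviations = 4.7390
s² = 4.7390 / 7 = 0.6770
s = √0.6770 = 0.823

θ* = 0.823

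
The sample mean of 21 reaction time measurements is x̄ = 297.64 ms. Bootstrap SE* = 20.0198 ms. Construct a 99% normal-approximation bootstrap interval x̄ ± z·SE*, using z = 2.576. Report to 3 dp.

Margin = 2.576 × 20.0198 = 51.5710
Interval: 297.64 ± 51.5710

(246.069, 349.211)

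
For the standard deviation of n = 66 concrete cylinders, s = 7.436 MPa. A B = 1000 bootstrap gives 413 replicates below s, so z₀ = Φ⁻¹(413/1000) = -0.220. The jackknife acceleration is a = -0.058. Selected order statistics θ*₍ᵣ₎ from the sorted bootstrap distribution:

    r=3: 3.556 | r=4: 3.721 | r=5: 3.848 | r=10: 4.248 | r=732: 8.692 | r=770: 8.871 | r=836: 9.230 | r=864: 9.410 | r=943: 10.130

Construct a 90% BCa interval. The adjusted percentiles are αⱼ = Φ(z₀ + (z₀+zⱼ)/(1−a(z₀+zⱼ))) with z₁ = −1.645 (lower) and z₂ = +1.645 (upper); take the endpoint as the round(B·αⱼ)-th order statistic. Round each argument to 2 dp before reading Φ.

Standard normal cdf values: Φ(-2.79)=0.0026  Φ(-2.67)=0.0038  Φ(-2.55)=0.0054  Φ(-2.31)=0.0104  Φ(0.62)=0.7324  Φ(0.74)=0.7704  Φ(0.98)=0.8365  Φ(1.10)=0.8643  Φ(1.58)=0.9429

Lower: z₀ + z₁ = -0.220 + (-1.645) = -1.865; 1 − a(z₀+z₁) = 1 − (-0.058)(-1.865) = 0.8918; argument = -0.220 + (-1.865)/0.8918 = -2.3112 → -2.31.
α₁ = Φ(-2.31) = 0.0104; rank = round(1000 × 0.0104) = 10; θ*₍10₎ = 4.248.
Upper: z₀ + z₂ = 1.425; 1 − a(z₀+z₂) = 1.0827; argument = 1.0962 → 1.10; α₂ = 0.8643; rank = 864; θ*₍864₎ = 9.410.

(4.248, 9.410)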